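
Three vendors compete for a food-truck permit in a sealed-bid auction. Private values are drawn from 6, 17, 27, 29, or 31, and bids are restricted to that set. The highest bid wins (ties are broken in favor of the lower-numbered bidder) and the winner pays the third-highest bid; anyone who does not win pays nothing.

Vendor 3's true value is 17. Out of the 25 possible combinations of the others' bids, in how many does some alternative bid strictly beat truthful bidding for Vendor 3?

6

Others bid (6, 17): truth gives 0; bid 27 gives 11 > 0. Violating.
Others bid (6, 27): truth gives 0; bid 29 gives 11 > 0. Violating.
Others bid (6, 29): truth gives 0; bid 31 gives 11 > 0. Violating.
Others bid (17, 6): truth gives 0; bid 27 gives 11 > 0. Violating.
Others bid (6, 6): truth gives 11; no alternative beats it.
Others bid (6, 31): truth gives 0; no alternative beats it.
(Checking all 25 profiles: 6 have a profitable deviation, 19 do not.)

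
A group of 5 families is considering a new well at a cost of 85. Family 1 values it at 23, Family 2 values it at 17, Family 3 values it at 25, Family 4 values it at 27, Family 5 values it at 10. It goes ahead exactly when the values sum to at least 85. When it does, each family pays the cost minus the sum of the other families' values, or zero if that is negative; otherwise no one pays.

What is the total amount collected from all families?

24

Total value 102 ≥ cost 85, so it is built.
Family 1: others sum to 79; max(0, 85 - 79) = 6.
Family 2: others sum to 85; max(0, 85 - 85) = 0.
Family 3: others sum to 77; max(0, 85 - 77) = 8.
Family 4: others sum to 75; max(0, 85 - 75) = 10.
Family 5: others sum to 92; max(0, 85 - 92) = 0.
Total collected = 6 + 0 + 8 + 10 + 0 = 24.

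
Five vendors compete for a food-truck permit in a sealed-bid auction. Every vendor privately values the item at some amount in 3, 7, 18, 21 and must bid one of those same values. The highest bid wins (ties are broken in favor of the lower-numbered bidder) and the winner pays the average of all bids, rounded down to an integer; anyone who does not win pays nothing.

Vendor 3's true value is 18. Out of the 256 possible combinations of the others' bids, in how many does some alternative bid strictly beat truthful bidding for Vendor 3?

Others bid (3, 3, 3, 3): truth gives 12; bid 7 gives 15 > 12. Violating.
Others bid (3, 3, 3, 7): truth gives 12; bid 7 gives 14 > 12. Violating.
Others bid (3, 3, 3, 21): truth gives 0; bid 21 gives 8 > 0. Violating.
Others bid (3, 3, 7, 3): truth gives 12; bid 7 gives 14 > 12. Violating.
Others bid (3, 3, 3, 18): truth gives 9; no alternative beats it.
Others bid (3, 3, 7, 18): truth gives 9; no alternative beats it.
(Checking all 256 profiles: 108 have a profitable deviation, 148 do not.)

108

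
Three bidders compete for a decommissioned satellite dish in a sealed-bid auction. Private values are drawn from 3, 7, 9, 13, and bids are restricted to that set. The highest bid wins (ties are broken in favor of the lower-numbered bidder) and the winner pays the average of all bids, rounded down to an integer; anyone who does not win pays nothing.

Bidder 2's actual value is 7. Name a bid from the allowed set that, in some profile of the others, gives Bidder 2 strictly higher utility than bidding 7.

Suppose Bidder 1 bids 7 and Bidder 3 bids 3.
Bid 7: loses, pays 0, utility 0.
Bid 9: wins, pays 6, utility 7 - 6 = 1.
So bidding 9 beats truth here (1 > 0).

9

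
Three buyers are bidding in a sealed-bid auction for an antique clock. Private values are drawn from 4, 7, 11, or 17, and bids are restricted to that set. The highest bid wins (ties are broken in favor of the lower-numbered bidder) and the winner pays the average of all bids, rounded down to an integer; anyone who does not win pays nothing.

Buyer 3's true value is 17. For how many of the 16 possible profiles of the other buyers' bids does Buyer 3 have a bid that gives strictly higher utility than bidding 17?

4

Others bid (4, 4): truth gives 9; bid 7 gives 12 > 9. Violating.
Others bid (4, 7): truth gives 8; bid 11 gives 10 > 8. Violating.
Others bid (7, 4): truth gives 8; bid 11 gives 10 > 8. Violating.
Others bid (7, 7): truth gives 7; bid 11 gives 9 > 7. Violating.
Others bid (4, 11): truth gives 7; no alternative beats it.
Others bid (4, 17): truth gives 0; no alternative beats it.
(Checking all 16 profiles: 4 have a profitable deviation, 12 do not.)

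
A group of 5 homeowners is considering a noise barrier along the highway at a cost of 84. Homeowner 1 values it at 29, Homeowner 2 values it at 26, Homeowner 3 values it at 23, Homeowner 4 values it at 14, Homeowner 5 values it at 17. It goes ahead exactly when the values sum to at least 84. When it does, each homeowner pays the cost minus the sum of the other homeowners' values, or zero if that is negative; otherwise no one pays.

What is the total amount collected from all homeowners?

Total value 109 ≥ cost 84, so it is built.
Homeowner 1: others sum to 80; max(0, 84 - 80) = 4.
Homeowner 2: others sum to 83; max(0, 84 - 83) = 1.
Homeowner 3: others sum to 86; max(0, 84 - 86) = 0.
Homeowner 4: others sum to 95; max(0, 84 - 95) = 0.
Homeowner 5: others sum to 92; max(0, 84 - 92) = 0.
Total collected = 4 + 1 + 0 + 0 + 0 = 5.

5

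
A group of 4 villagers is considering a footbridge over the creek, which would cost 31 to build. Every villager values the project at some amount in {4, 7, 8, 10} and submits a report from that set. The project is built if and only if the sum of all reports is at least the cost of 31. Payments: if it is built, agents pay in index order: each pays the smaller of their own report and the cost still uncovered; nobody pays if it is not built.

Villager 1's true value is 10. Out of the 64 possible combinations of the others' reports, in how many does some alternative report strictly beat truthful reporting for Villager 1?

26

Others report (4, 10, 10): truth gives 0; report 7 gives 3 > 0. Violating.
Others report (7, 7, 10): truth gives 0; report 7 gives 3 > 0. Violating.
Others report (7, 8, 8): truth gives 0; report 8 gives 2 > 0. Violating.
Others report (7, 8, 10): truth gives 0; report 7 gives 3 > 0. Violating.
Others report (4, 4, 4): truth gives 0; no alternative beats it.
Others report (4, 4, 7): truth gives 0; no alternative beats it.
(Checking all 64 profiles: 26 have a profitable deviation, 38 do not.)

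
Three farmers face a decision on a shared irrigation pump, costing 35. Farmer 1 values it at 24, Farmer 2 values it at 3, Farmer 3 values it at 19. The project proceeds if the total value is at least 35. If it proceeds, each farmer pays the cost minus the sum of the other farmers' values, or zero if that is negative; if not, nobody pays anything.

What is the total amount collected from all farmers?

Total value 46 ≥ cost 35, so it is built.
Farmer 1: others sum to 22; max(0, 35 - 22) = 13.
Farmer 2: others sum to 43; max(0, 35 - 43) = 0.
Farmer 3: others sum to 27; max(0, 35 - 27) = 8.
Total collected = 13 + 0 + 8 = 21.

21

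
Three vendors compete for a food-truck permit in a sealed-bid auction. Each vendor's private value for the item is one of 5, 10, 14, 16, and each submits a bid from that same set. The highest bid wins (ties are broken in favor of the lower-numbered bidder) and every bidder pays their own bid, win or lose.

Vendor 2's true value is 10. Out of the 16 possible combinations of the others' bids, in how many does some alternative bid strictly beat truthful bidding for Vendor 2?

Others bid (5, 14): truth gives -10; bid 14 gives -4 > -10. Violating.
Others bid (5, 16): truth gives -10; bid 5 gives -5 > -10. Violating.
Others bid (10, 5): truth gives -10; bid 14 gives -4 > -10. Violating.
Others bid (10, 10): truth gives -10; bid 14 gives -4 > -10. Violating.
Others bid (5, 5): truth gives 0; no alternative beats it.
Others bid (5, 10): truth gives 0; no alternative beats it.
(Checking all 16 profiles: 14 have a profitable deviation, 2 do not.)

14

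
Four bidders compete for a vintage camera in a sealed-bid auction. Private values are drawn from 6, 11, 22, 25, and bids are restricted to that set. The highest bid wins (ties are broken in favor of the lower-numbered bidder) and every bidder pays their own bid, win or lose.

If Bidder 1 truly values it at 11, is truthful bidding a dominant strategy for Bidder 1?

Consider the case where Bidder 2 bids 6, Bidder 3 bids 6 and Bidder 4 bids 6.
Truthful bid 11: wins, pays 11, utility 11 - 11 = 0.
Bid 6 instead: wins, pays 6, utility 11 - 6 = 5.
Since 5 > 0, bidding 6 is strictly better here, so truthful bidding is not dominant.

No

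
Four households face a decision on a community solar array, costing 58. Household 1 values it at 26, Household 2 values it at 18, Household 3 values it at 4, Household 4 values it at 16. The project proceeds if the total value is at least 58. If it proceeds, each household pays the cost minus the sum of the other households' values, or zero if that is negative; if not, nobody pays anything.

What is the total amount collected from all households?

Total value 64 ≥ cost 58, so it is built.
Household 1: others sum to 38; max(0, 58 - 38) = 20.
Household 2: others sum to 46; max(0, 58 - 46) = 12.
Household 3: others sum to 60; max(0, 58 - 60) = 0.
Household 4: others sum to 48; max(0, 58 - 48) = 10.
Total collected = 20 + 12 + 0 + 10 = 42.

42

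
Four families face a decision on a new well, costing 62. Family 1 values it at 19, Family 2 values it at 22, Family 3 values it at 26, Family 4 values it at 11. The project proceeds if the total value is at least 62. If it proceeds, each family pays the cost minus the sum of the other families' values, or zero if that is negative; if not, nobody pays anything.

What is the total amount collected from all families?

Total value 78 ≥ cost 62, so it is built.
Family 1: others sum to 59; max(0, 62 - 59) = 3.
Family 2: others sum to 56; max(0, 62 - 56) = 6.
Family 3: others sum to 52; max(0, 62 - 52) = 10.
Family 4: others sum to 67; max(0, 62 - 67) = 0.
Total collected = 3 + 6 + 10 + 0 = 19.

19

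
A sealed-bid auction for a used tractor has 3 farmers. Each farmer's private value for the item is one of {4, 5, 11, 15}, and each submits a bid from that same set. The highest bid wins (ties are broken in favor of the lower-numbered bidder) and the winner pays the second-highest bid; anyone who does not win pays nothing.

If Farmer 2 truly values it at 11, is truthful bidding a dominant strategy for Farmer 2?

Check each profile of the others' bids and compare truth against every alternative bid.
Others bid (4, 4): truth gives 7, best alternative gives 7.
Others bid (4, 5): truth gives 6, best alternative gives 6.
Others bid (5, 4): truth gives 6, best alternative gives 6.
Others bid (5, 5): truth gives 6, best alternative gives 6.
Others bid (4, 11): truth gives 0, best alternative gives 0.
Others bid (4, 15): truth gives 0, best alternative gives 0.
(Remaining 10 profiles checked similarly; truth is weakly best in each.)
In every case the truthful bid is at least as good as any alternative, so it is a dominant strategy.

Yes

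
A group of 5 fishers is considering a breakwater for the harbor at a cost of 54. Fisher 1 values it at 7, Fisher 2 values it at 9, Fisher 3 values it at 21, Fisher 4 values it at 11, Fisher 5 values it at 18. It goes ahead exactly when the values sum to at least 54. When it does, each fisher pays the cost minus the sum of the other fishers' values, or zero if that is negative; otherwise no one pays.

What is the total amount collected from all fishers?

Total value 66 ≥ cost 54, so it is built.
Fisher 1: others sum to 59; max(0, 54 - 59) = 0.
Fisher 2: others sum to 57; max(0, 54 - 57) = 0.
Fisher 3: others sum to 45; max(0, 54 - 45) = 9.
Fisher 4: others sum to 55; max(0, 54 - 55) = 0.
Fisher 5: others sum to 48; max(0, 54 - 48) = 6.
Total collected = 0 + 0 + 9 + 0 + 6 = 15.

15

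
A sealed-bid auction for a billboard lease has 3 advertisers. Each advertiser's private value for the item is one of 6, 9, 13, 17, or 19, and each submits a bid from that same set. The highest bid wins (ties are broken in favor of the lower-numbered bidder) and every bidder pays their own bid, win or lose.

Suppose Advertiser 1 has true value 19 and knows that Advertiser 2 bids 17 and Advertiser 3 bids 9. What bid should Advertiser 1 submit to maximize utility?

17

Bid 6: loses but pays 6, utility -6.
Bid 9: loses but pays 9, utility -9.
Bid 13: loses but pays 13, utility -13.
Bid 17: wins, pays 17, utility 19 - 17 = 2.
Bid 19: wins, pays 19, utility 19 - 19 = 0.
The best choice is 17 with utility 2.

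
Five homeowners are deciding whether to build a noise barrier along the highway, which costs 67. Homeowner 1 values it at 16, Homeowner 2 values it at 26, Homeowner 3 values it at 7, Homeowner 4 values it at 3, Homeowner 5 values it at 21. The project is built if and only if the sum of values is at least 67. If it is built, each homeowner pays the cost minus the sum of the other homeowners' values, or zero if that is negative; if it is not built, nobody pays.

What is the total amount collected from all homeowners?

Total value 73 ≥ cost 67, so it is built.
Homeowner 1: others sum to 57; max(0, 67 - 57) = 10.
Homeowner 2: others sum to 47; max(0, 67 - 47) = 20.
Homeowner 3: others sum to 66; max(0, 67 - 66) = 1.
Homeowner 4: others sum to 70; max(0, 67 - 70) = 0.
Homeowner 5: others sum to 52; max(0, 67 - 52) = 15.
Total collected = 10 + 20 + 1 + 0 + 15 = 46.

46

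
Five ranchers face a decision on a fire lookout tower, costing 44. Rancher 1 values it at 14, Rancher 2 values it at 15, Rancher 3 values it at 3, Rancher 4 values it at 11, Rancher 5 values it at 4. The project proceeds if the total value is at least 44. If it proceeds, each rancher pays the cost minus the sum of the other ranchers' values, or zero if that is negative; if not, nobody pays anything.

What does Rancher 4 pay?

Total value 47 ≥ cost 44, so the project is built.
The other ranchers' values sum to 36.
Cost minus that sum is 44 - 36 = 8.

8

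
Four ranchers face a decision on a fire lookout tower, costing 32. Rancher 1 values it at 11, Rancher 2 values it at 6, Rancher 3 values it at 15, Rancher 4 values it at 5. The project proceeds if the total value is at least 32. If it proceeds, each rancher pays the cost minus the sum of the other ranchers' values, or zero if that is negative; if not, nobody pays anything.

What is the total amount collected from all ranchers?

Total value 37 ≥ cost 32, so it is built.
Rancher 1: others sum to 26; max(0, 32 - 26) = 6.
Rancher 2: others sum to 31; max(0, 32 - 31) = 1.
Rancher 3: others sum to 22; max(0, 32 - 22) = 10.
Rancher 4: others sum to 32; max(0, 32 - 32) = 0.
Total collected = 6 + 1 + 10 + 0 = 17.

17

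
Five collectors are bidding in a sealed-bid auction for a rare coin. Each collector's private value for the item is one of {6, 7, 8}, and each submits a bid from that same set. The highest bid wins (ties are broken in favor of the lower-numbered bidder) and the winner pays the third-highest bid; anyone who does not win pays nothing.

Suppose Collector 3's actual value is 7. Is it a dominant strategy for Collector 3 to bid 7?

Consider the case where Collector 1 bids 6, Collector 2 bids 6, Collector 4 bids 6 and Collector 5 bids 8.
Truthful bid 7: loses, pays 0, utility 0.
Bid 8 instead: wins, pays 6, utility 7 - 6 = 1.
Since 1 > 0, bidding 8 is strictly better here, so truthful bidding is not dominant.

No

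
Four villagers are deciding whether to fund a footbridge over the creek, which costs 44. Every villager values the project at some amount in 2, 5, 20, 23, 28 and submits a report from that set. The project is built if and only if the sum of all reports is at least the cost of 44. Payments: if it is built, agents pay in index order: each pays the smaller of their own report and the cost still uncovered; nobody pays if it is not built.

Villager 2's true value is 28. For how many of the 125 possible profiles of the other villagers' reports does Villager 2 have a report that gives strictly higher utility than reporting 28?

113

Others report (2, 2, 20): truth gives 0; report 20 gives 8 > 0. Violating.
Others report (2, 2, 23): truth gives 0; report 20 gives 8 > 0. Violating.
Others report (2, 2, 28): truth gives 0; report 20 gives 8 > 0. Violating.
Others report (2, 5, 20): truth gives 0; report 20 gives 8 > 0. Violating.
Others report (2, 2, 2): truth gives 0; no alternative beats it.
Others report (2, 2, 5): truth gives 0; no alternative beats it.
(Checking all 125 profiles: 113 have a profitable deviation, 12 do not.)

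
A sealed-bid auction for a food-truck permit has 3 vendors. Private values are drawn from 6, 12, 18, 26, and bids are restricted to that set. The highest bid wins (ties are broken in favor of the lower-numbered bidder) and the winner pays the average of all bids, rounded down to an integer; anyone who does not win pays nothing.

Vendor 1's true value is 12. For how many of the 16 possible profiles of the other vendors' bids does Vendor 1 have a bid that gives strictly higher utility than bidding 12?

Others bid (6, 6): truth gives 4; bid 6 gives 6 > 4. Violating.
Others bid (6, 12): truth gives 2; no alternative beats it.
Others bid (6, 18): truth gives 0; no alternative beats it.
(Checking all 16 profiles: 1 has a profitable deviation, 15 do not.)

1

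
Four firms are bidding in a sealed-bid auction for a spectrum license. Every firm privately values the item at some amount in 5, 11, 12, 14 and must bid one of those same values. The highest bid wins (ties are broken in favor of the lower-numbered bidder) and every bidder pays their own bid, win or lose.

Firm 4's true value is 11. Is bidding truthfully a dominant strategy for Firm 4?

Consider the case where Firm 1 bids 5, Firm 2 bids 5 and Firm 3 bids 11.
Truthful bid 11: loses but pays 11, utility -11.
Bid 5 instead: loses but pays 5, utility -5.
Since -5 > -11, bidding 5 is strictly better here, so truthful bidding is not dominant.

No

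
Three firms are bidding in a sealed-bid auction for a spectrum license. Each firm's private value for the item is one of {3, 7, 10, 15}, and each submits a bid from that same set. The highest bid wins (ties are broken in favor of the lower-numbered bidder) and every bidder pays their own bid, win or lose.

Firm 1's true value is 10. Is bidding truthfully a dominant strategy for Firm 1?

Consider the case where Firm 2 bids 3 and Firm 3 bids 3.
Truthful bid 10: wins, pays 10, utility 10 - 10 = 0.
Bid 3 instead: wins, pays 3, utility 10 - 3 = 7.
Since 7 > 0, bidding 3 is strictly better here, so truthful bidding is not dominant.

No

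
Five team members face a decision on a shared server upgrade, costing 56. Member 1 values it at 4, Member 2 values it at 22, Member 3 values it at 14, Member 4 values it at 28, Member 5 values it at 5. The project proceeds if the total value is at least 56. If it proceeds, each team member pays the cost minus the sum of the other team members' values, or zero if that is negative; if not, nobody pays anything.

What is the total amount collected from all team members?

Total value 73 ≥ cost 56, so it is built.
Member 1: others sum to 69; max(0, 56 - 69) = 0.
Member 2: others sum to 51; max(0, 56 - 51) = 5.
Member 3: others sum to 59; max(0, 56 - 59) = 0.
Member 4: others sum to 45; max(0, 56 - 45) = 11.
Member 5: others sum to 68; max(0, 56 - 68) = 0.
Total collected = 0 + 5 + 0 + 11 + 0 = 16.

16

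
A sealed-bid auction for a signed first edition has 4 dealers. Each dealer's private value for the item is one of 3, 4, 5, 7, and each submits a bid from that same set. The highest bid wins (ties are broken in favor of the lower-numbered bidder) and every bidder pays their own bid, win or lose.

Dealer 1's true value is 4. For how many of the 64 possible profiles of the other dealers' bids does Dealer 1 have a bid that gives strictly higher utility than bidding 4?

Others bid (3, 3, 3): truth gives 0; bid 3 gives 1 > 0. Violating.
Others bid (3, 3, 5): truth gives -4; bid 5 gives -1 > -4. Violating.
Others bid (3, 3, 7): truth gives -4; bid 3 gives -3 > -4. Violating.
Others bid (3, 4, 5): truth gives -4; bid 5 gives -1 > -4. Violating.
Others bid (3, 3, 4): truth gives 0; no alternative beats it.
Others bid (3, 4, 3): truth gives 0; no alternative beats it.
(Checking all 64 profiles: 57 have a profitable deviation, 7 do not.)

57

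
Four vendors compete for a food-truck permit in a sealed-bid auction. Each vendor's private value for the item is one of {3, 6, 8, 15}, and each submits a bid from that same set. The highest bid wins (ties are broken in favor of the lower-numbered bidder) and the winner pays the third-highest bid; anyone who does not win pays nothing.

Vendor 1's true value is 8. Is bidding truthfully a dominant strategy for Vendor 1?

No

Consider the case where Vendor 2 bids 3, Vendor 3 bids 3 and Vendor 4 bids 15.
Truthful bid 8: loses, pays 0, utility 0.
Bid 15 instead: wins, pays 3, utility 8 - 3 = 5.
Since 5 > 0, bidding 15 is strictly better here, so truthful bidding is not dominant.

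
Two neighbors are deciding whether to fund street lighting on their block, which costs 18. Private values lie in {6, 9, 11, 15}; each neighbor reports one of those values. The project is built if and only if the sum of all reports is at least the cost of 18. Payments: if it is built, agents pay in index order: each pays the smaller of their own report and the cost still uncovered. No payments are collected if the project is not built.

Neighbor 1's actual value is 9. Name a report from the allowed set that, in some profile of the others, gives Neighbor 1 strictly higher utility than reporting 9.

Suppose Neighbor 2 reports 15.
Report 9: project built, pays 9, utility 9 - 9 = 0.
Report 6: project built, pays 6, utility 9 - 6 = 3.
So reporting 6 beats truth here (3 > 0).

6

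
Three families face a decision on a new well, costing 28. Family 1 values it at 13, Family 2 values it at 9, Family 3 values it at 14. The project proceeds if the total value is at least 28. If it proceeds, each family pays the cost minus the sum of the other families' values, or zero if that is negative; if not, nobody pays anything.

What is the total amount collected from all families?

Total value 36 ≥ cost 28, so it is built.
Family 1: others sum to 23; max(0, 28 - 23) = 5.
Family 2: others sum to 27; max(0, 28 - 27) = 1.
Family 3: others sum to 22; max(0, 28 - 22) = 6.
Total collected = 5 + 1 + 6 = 12.

12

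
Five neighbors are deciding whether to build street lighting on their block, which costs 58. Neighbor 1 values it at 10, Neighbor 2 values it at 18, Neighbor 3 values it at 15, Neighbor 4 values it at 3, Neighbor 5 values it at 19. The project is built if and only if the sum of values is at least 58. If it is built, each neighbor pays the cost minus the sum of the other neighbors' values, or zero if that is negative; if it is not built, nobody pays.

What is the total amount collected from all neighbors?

Total value 65 ≥ cost 58, so it is built.
Neighbor 1: others sum to 55; max(0, 58 - 55) = 3.
Neighbor 2: others sum to 47; max(0, 58 - 47) = 11.
Neighbor 3: others sum to 50; max(0, 58 - 50) = 8.
Neighbor 4: others sum to 62; max(0, 58 - 62) = 0.
Neighbor 5: others sum to 46; max(0, 58 - 46) = 12.
Total collected = 3 + 11 + 8 + 0 + 12 = 34.

34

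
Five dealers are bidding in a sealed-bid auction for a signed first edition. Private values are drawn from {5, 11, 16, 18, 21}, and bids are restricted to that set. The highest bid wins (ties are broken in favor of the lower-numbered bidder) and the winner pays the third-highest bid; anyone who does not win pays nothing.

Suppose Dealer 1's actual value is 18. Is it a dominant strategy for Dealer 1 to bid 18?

No

Consider the case where Dealer 2 bids 5, Dealer 3 bids 5, Dealer 4 bids 5 and Dealer 5 bids 21.
Truthful bid 18: loses, pays 0, utility 0.
Bid 21 instead: wins, pays 5, utility 18 - 5 = 13.
Since 13 > 0, bidding 21 is strictly better here, so truthful bidding is not dominant.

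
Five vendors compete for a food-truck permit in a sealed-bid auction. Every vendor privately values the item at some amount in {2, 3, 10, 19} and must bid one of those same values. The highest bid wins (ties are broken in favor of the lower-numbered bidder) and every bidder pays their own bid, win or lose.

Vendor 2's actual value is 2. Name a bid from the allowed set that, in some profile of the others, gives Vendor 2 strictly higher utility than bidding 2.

Suppose Vendor 1 bids 2, Vendor 3 bids 2, Vendor 4 bids 2 and Vendor 5 bids 2.
Bid 2: loses but pays 2, utility -2.
Bid 3: wins, pays 3, utility 2 - 3 = -1.
So bidding 3 beats truth here (-1 > -2).

3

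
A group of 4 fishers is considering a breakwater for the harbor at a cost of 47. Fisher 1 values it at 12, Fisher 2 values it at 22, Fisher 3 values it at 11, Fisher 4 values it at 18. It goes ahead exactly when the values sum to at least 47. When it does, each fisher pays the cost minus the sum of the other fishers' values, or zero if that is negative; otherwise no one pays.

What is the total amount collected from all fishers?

Total value 63 ≥ cost 47, so it is built.
Fisher 1: others sum to 51; max(0, 47 - 51) = 0.
Fisher 2: others sum to 41; max(0, 47 - 41) = 6.
Fisher 3: others sum to 52; max(0, 47 - 52) = 0.
Fisher 4: others sum to 45; max(0, 47 - 45) = 2.
Total collected = 0 + 6 + 0 + 2 = 8.

8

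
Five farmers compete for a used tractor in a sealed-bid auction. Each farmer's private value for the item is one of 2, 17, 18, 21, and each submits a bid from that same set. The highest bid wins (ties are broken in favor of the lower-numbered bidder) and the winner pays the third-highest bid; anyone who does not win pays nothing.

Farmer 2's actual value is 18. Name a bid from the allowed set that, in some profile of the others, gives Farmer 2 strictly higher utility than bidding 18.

21

Suppose Farmer 1 bids 2, Farmer 3 bids 2, Farmer 4 bids 2 and Farmer 5 bids 21.
Bid 18: loses, pays 0, utility 0.
Bid 21: wins, pays 2, utility 18 - 2 = 16.
So bidding 21 beats truth here (16 > 0).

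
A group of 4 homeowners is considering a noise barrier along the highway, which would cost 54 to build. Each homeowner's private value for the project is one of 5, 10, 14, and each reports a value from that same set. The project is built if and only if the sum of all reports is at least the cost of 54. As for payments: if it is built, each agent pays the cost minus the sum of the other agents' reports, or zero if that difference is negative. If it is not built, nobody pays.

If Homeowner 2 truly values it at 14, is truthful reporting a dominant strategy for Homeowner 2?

Yes

Check each profile of the others' reports and compare truth against every alternative report.
Others report (14, 14, 14): truth gives 2, best alternative gives 0.
Others report (5, 5, 5): truth gives 0, best alternative gives 0.
Others report (5, 5, 10): truth gives 0, best alternative gives 0.
Others report (5, 5, 14): truth gives 0, best alternative gives 0.
Others report (5, 10, 5): truth gives 0, best alternative gives 0.
Others report (5, 10, 10): truth gives 0, best alternative gives 0.
(Remaining 21 profiles checked similarly; truth is weakly best in each.)
In every case the truthful report is at least as good as any alternative, so it is a dominant strategy.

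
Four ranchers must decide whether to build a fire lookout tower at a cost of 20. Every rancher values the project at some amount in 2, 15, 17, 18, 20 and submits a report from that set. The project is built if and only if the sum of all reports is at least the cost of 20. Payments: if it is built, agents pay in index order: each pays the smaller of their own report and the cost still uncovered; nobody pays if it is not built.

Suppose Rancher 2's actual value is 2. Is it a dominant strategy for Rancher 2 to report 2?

Yes

Check each profile of the others' reports and compare truth against every alternative report.
Others report (2, 2, 2): truth gives 0, best alternative gives -13.
Others report (2, 2, 15): truth gives 0, best alternative gives -13.
Others report (2, 2, 17): truth gives 0, best alternative gives -13.
Others report (2, 2, 18): truth gives 0, best alternative gives -13.
Others report (2, 2, 20): truth gives 0, best alternative gives -13.
Others report (2, 15, 2): truth gives 0, best alternative gives -13.
(Remaining 119 profiles checked similarly; truth is weakly best in each.)
In every case the truthful report is at least as good as any alternative, so it is a dominant strategy.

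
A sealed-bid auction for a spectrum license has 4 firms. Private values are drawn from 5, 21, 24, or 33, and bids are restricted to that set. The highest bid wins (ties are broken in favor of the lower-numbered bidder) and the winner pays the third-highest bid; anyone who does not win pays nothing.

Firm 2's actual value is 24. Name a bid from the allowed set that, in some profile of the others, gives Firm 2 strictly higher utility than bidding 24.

33

Suppose Firm 1 bids 5, Firm 3 bids 5 and Firm 4 bids 33.
Bid 24: loses, pays 0, utility 0.
Bid 33: wins, pays 5, utility 24 - 5 = 19.
So bidding 33 beats truth here (19 > 0).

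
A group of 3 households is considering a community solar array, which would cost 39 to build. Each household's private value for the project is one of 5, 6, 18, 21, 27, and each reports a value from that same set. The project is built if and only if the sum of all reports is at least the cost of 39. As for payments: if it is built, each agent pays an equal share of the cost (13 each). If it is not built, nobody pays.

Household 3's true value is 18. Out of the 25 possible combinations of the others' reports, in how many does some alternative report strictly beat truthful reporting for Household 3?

1

Others report (6, 6): truth gives 0; report 27 gives 5 > 0. Violating.
Others report (5, 5): truth gives 0; no alternative beats it.
Others report (5, 6): truth gives 0; no alternative beats it.
(Checking all 25 profiles: 1 has a profitable deviation, 24 do not.)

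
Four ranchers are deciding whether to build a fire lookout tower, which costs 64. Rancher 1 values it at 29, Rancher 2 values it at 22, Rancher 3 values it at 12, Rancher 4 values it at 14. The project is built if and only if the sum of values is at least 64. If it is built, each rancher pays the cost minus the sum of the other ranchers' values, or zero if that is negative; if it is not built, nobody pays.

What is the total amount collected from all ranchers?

Total value 77 ≥ cost 64, so it is built.
Rancher 1: others sum to 48; max(0, 64 - 48) = 16.
Rancher 2: others sum to 55; max(0, 64 - 55) = 9.
Rancher 3: others sum to 65; max(0, 64 - 65) = 0.
Rancher 4: others sum to 63; max(0, 64 - 63) = 1.
Total collected = 16 + 9 + 0 + 1 = 26.

26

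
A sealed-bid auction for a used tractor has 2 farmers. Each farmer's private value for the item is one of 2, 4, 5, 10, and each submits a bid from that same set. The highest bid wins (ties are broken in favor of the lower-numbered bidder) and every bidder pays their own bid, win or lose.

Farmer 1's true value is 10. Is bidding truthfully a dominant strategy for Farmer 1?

Consider the case where Farmer 2 bids 2.
Truthful bid 10: wins, pays 10, utility 10 - 10 = 0.
Bid 2 instead: wins, pays 2, utility 10 - 2 = 8.
Since 8 > 0, bidding 2 is strictly better here, so truthful bidding is not dominant.

No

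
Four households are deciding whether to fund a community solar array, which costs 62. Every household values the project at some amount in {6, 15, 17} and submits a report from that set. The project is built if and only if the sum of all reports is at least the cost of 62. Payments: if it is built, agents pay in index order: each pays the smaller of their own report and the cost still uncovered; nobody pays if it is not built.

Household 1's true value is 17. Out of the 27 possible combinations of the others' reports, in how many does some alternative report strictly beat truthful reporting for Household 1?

Others report (15, 15, 17): truth gives 0; report 15 gives 2 > 0. Violating.
Others report (15, 17, 15): truth gives 0; report 15 gives 2 > 0. Violating.
Others report (15, 17, 17): truth gives 0; report 15 gives 2 > 0. Violating.
Others report (17, 15, 15): truth gives 0; report 15 gives 2 > 0. Violating.
Others report (6, 6, 6): truth gives 0; no alternative beats it.
Others report (6, 6, 15): truth gives 0; no alternative beats it.
(Checking all 27 profiles: 7 have a profitable deviation, 20 do not.)

7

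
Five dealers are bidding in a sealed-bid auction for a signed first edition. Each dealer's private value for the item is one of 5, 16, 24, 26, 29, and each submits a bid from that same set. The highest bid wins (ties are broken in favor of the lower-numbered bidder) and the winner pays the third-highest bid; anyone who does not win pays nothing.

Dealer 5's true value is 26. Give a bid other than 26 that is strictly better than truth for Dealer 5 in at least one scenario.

Suppose Dealer 1 bids 5, Dealer 2 bids 5, Dealer 3 bids 5 and Dealer 4 bids 26.
Bid 26: loses, pays 0, utility 0.
Bid 29: wins, pays 5, utility 26 - 5 = 21.
So bidding 29 beats truth here (21 > 0).

29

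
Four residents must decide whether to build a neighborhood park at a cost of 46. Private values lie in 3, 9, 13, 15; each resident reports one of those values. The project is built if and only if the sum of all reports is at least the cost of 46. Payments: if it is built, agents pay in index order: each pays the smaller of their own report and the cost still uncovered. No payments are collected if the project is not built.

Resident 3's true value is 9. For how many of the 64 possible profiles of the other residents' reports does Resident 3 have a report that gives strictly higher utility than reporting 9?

4

Others report (13, 15, 15): truth gives 0; report 3 gives 6 > 0. Violating.
Others report (15, 13, 15): truth gives 0; report 3 gives 6 > 0. Violating.
Others report (15, 15, 13): truth gives 0; report 3 gives 6 > 0. Violating.
Others report (15, 15, 15): truth gives 0; report 3 gives 6 > 0. Violating.
Others report (3, 3, 3): truth gives 0; no alternative beats it.
Others report (3, 3, 9): truth gives 0; no alternative beats it.
(Checking all 64 profiles: 4 have a profitable deviation, 60 do not.)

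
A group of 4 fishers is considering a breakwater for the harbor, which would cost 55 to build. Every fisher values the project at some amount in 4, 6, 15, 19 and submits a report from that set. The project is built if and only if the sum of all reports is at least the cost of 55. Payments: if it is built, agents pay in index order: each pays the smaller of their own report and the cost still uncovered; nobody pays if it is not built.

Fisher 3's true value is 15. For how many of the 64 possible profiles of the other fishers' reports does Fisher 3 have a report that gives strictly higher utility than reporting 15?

Others report (15, 15, 19): truth gives 0; report 6 gives 9 > 0. Violating.
Others report (15, 19, 15): truth gives 0; report 6 gives 9 > 0. Violating.
Others report (15, 19, 19): truth gives 0; report 4 gives 11 > 0. Violating.
Others report (19, 15, 15): truth gives 0; report 6 gives 9 > 0. Violating.
Others report (4, 4, 4): truth gives 0; no alternative beats it.
Others report (4, 4, 6): truth gives 0; no alternative beats it.
(Checking all 64 profiles: 7 have a profitable deviation, 57 do not.)

7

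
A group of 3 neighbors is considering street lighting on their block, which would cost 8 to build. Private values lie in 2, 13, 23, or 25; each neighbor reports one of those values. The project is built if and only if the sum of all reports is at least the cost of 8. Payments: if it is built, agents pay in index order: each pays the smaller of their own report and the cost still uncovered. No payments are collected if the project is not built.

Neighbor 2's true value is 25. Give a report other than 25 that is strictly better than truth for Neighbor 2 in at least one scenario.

Suppose Neighbor 1 reports 2 and Neighbor 3 reports 13.
Report 25: project built, pays 6, utility 25 - 6 = 19.
Report 2: project built, pays 2, utility 25 - 2 = 23.
So reporting 2 beats truth here (23 > 19).

2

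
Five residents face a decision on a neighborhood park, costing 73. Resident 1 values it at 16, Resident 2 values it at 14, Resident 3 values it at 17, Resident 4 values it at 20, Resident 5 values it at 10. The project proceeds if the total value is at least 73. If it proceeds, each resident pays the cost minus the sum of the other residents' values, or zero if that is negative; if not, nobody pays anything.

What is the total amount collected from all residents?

Total value 77 ≥ cost 73, so it is built.
Resident 1: others sum to 61; max(0, 73 - 61) = 12.
Resident 2: others sum to 63; max(0, 73 - 63) = 10.
Resident 3: others sum to 60; max(0, 73 - 60) = 13.
Resident 4: others sum to 57; max(0, 73 - 57) = 16.
Resident 5: others sum to 67; max(0, 73 - 67) = 6.
Total collected = 12 + 10 + 13 + 16 + 6 = 57.

57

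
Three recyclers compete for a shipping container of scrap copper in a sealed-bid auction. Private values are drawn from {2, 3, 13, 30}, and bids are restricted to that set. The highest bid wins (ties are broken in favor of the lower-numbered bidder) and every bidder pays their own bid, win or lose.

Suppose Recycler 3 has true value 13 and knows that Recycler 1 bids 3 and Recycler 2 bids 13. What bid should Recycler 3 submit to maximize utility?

Bid 2: loses but pays 2, utility -2.
Bid 3: loses but pays 3, utility -3.
Bid 13: loses but pays 13, utility -13.
Bid 30: wins, pays 30, utility 13 - 30 = -17.
The best choice is 2 with utility -2.

2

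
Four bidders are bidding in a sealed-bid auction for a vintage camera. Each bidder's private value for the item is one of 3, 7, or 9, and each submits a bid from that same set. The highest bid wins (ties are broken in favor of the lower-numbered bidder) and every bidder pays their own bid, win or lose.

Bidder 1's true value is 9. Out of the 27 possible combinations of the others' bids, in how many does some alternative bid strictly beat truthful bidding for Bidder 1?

8

Others bid (3, 3, 3): truth gives 0; bid 3 gives 6 > 0. Violating.
Others bid (3, 3, 7): truth gives 0; bid 7 gives 2 > 0. Violating.
Others bid (3, 7, 3): truth gives 0; bid 7 gives 2 > 0. Violating.
Others bid (3, 7, 7): truth gives 0; bid 7 gives 2 > 0. Violating.
Others bid (3, 3, 9): truth gives 0; no alternative beats it.
Others bid (3, 7, 9): truth gives 0; no alternative beats it.
(Checking all 27 profiles: 8 have a profitable deviation, 19 do not.)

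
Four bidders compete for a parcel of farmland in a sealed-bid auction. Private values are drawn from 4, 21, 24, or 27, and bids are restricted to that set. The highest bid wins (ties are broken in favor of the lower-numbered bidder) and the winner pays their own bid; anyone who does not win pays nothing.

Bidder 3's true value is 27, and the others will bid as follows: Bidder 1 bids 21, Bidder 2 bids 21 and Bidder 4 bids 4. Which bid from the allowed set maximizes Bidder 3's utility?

24

Bid 4: loses, pays 0, utility 0.
Bid 21: loses, pays 0, utility 0.
Bid 24: wins, pays 24, utility 27 - 24 = 3.
Bid 27: wins, pays 27, utility 27 - 27 = 0.
The best choice is 24 with utility 3.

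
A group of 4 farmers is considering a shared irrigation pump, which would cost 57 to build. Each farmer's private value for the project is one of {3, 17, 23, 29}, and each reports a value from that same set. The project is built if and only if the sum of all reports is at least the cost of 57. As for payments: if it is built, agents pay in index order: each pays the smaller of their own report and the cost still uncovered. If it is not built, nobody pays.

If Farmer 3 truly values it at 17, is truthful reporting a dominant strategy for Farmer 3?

Consider the case where Farmer 1 reports 3, Farmer 2 reports 23 and Farmer 4 reports 29.
Truthful report 17: project built, pays 17, utility 17 - 17 = 0.
Report 3 instead: project built, pays 3, utility 17 - 3 = 14.
Since 14 > 0, reporting 3 is strictly better here, so truthful reporting is not dominant.

No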